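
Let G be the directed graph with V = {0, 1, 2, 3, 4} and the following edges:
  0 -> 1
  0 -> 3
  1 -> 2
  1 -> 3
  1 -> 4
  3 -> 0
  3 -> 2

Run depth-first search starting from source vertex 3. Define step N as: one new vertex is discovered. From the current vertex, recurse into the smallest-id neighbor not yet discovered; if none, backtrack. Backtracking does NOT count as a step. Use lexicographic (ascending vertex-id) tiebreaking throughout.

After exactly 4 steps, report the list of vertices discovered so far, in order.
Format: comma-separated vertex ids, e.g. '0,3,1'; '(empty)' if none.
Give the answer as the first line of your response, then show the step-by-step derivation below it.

3,0,1,2

step 1: discover 3; path=3; order=3
step 2: discover 0; path=3>0; order=3,0
step 3: discover 1; path=3>0>1; order=3,0,1
step 4: discover 2; path=3>0>1>2; order=3,0,1,2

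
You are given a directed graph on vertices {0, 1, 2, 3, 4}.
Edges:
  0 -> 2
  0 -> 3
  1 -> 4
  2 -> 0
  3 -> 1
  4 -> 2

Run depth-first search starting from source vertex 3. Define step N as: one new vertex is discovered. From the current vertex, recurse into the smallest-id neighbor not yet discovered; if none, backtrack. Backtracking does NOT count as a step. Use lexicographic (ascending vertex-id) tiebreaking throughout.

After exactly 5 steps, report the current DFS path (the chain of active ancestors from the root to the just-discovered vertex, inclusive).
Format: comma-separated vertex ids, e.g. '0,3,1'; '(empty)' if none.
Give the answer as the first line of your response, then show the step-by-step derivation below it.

3,1,4,2,0

step 1: discover 3; path=3; order=3
step 2: discover 1; path=3>1; order=3,1
step 3: discover 4; path=3>1>4; order=3,1,4
step 4: discover 2; path=3>1>4>2; order=3,1,4,2
step 5: discover 0; path=3>1>4>2>0; order=3,1,4,2,0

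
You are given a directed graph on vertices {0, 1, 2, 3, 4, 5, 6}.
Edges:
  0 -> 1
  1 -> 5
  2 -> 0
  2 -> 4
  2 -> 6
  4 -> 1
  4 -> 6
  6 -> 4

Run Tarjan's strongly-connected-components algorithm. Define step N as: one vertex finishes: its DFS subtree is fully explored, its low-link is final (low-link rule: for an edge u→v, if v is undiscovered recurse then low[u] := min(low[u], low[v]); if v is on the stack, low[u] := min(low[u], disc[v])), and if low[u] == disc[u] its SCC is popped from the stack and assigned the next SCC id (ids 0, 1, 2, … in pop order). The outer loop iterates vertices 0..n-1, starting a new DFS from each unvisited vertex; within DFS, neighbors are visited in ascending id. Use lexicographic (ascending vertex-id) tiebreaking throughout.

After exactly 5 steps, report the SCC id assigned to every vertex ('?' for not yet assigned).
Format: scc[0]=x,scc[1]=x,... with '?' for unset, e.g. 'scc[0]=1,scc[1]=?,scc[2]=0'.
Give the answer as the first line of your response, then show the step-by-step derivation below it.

scc[0]=2,scc[1]=1,scc[2]=?,scc[3]=?,scc[4]=3,scc[5]=0,scc[6]=3

step 1: low=(low[0]=0,low[1]=1,low[2]=?,low[3]=?,low[4]=?,low[5]=2,low[6]=?); scc=(scc[0]=?,scc[1]=?,scc[2]=?,scc[3]=?,scc[4]=?,scc[5]=0,scc[6]=?)
step 2: low=(low[0]=0,low[1]=1,low[2]=?,low[3]=?,low[4]=?,low[5]=2,low[6]=?); scc=(scc[0]=?,scc[1]=1,scc[2]=?,scc[3]=?,scc[4]=?,scc[5]=0,scc[6]=?)
step 3: low=(low[0]=0,low[1]=1,low[2]=?,low[3]=?,low[4]=?,low[5]=2,low[6]=?); scc=(scc[0]=2,scc[1]=1,scc[2]=?,scc[3]=?,scc[4]=?,scc[5]=0,scc[6]=?)
step 4: low=(low[0]=0,low[1]=1,low[2]=3,low[3]=?,low[4]=4,low[5]=2,low[6]=4); scc=(scc[0]=2,scc[1]=1,scc[2]=?,scc[3]=?,scc[4]=?,scc[5]=0,scc[6]=?)
step 5: low=(low[0]=0,low[1]=1,low[2]=3,low[3]=?,low[4]=4,low[5]=2,low[6]=4); scc=(scc[0]=2,scc[1]=1,scc[2]=?,scc[3]=?,scc[4]=3,scc[5]=0,scc[6]=3)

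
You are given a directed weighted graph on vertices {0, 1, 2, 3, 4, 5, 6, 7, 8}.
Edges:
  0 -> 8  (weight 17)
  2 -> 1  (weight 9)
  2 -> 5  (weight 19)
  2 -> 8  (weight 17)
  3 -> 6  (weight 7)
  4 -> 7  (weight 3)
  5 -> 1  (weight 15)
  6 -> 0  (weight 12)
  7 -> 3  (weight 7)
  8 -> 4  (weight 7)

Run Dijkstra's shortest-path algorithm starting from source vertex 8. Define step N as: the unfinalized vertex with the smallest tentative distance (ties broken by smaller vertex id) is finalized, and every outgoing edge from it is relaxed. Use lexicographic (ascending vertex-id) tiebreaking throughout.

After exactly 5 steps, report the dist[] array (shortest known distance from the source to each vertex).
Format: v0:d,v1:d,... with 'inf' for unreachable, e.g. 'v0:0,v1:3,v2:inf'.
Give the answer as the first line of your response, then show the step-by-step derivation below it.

v0:36,v1:inf,v2:inf,v3:17,v4:7,v5:inf,v6:24,v7:10,v8:0

step 1: dist = v0:inf,v1:inf,v2:inf,v3:inf,v4:7,v5:inf,v6:inf,v7:inf,v8:0
step 2: dist = v0:inf,v1:inf,v2:inf,v3:inf,v4:7,v5:inf,v6:inf,v7:10,v8:0
step 3: dist = v0:inf,v1:inf,v2:inf,v3:17,v4:7,v5:inf,v6:inf,v7:10,v8:0
step 4: dist = v0:inf,v1:inf,v2:inf,v3:17,v4:7,v5:inf,v6:24,v7:10,v8:0
step 5: dist = v0:36,v1:inf,v2:inf,v3:17,v4:7,v5:inf,v6:24,v7:10,v8:0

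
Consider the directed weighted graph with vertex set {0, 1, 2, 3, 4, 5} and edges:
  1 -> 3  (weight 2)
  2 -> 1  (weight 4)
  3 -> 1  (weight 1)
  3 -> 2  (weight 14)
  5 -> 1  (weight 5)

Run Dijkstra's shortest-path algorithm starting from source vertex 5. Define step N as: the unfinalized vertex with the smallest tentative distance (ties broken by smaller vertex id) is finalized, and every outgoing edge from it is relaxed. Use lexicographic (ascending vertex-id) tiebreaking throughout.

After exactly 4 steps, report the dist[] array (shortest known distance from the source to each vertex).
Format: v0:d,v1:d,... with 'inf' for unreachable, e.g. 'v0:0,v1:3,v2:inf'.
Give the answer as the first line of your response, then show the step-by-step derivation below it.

v0:inf,v1:5,v2:21,v3:7,v4:inf,v5:0

step 1: dist = v0:inf,v1:5,v2:inf,v3:inf,v4:inf,v5:0
step 2: dist = v0:inf,v1:5,v2:inf,v3:7,v4:inf,v5:0
step 3: dist = v0:inf,v1:5,v2:21,v3:7,v4:inf,v5:0
step 4: dist = v0:inf,v1:5,v2:21,v3:7,v4:inf,v5:0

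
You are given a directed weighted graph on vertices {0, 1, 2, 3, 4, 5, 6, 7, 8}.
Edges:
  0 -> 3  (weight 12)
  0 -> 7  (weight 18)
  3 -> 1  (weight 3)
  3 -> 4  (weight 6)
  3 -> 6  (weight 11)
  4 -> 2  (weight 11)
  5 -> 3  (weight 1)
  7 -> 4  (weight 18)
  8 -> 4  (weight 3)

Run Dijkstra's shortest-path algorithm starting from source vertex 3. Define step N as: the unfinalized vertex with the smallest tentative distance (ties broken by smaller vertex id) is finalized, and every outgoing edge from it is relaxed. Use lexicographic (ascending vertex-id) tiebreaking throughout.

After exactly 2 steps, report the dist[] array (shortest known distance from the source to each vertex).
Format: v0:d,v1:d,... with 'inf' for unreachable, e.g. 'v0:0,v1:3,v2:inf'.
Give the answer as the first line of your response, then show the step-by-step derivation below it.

v0:inf,v1:3,v2:inf,v3:0,v4:6,v5:inf,v6:11,v7:inf,v8:inf

step 1: dist = v0:inf,v1:3,v2:inf,v3:0,v4:6,v5:inf,v6:11,v7:inf,v8:inf
step 2: dist = v0:inf,v1:3,v2:inf,v3:0,v4:6,v5:inf,v6:11,v7:inf,v8:inf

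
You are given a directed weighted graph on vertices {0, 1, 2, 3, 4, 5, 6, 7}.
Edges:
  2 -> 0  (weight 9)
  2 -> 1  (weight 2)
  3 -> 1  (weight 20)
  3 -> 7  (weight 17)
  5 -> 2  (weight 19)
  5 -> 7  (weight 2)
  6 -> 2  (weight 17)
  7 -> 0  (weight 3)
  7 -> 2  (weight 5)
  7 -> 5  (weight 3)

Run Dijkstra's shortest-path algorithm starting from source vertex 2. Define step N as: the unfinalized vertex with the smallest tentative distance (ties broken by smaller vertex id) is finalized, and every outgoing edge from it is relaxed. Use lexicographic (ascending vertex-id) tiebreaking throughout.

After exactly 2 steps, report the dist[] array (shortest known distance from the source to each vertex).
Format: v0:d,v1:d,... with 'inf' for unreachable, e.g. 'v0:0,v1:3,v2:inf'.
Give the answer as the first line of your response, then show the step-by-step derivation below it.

v0:9,v1:2,v2:0,v3:inf,v4:inf,v5:inf,v6:inf,v7:inf

step 1: dist = v0:9,v1:2,v2:0,v3:inf,v4:inf,v5:inf,v6:inf,v7:inf
step 2: dist = v0:9,v1:2,v2:0,v3:inf,v4:inf,v5:inf,v6:inf,v7:inf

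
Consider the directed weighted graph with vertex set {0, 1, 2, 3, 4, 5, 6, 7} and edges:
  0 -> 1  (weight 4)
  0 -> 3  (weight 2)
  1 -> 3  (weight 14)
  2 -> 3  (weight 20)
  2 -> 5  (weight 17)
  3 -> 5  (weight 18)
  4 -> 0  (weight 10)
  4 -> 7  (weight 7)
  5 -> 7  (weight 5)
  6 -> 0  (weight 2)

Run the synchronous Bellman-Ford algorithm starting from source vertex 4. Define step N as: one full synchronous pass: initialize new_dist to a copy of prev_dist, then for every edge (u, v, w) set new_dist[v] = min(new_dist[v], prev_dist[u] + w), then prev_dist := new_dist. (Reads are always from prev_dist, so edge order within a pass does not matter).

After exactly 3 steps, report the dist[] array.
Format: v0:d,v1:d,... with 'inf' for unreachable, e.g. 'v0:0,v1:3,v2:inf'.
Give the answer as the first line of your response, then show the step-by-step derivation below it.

v0:10,v1:14,v2:inf,v3:12,v4:0,v5:30,v6:inf,v7:7

step 1: dist = v0:10,v1:inf,v2:inf,v3:inf,v4:0,v5:inf,v6:inf,v7:7
step 2: dist = v0:10,v1:14,v2:inf,v3:12,v4:0,v5:inf,v6:inf,v7:7
step 3: dist = v0:10,v1:14,v2:inf,v3:12,v4:0,v5:30,v6:inf,v7:7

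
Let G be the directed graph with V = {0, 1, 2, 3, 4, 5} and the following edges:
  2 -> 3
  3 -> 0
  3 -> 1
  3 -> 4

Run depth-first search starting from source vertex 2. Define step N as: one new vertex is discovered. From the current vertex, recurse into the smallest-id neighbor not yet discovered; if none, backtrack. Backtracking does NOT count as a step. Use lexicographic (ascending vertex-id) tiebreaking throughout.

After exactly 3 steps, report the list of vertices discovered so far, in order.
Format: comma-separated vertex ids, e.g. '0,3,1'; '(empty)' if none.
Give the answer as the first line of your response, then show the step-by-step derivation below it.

2,3,0

step 1: discover 2; path=2; order=2
step 2: discover 3; path=2>3; order=2,3
step 3: discover 0; path=2>3>0; order=2,3,0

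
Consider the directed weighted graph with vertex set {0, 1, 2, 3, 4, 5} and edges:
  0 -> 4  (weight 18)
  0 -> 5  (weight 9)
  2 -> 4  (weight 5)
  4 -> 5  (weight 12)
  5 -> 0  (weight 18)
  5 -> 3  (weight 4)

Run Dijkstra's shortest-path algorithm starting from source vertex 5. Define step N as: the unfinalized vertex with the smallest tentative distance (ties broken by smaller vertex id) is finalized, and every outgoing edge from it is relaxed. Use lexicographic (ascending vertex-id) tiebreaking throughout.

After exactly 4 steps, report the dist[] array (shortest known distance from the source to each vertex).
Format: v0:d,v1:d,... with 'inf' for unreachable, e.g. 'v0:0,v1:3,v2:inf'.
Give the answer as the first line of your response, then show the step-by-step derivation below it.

v0:18,v1:inf,v2:inf,v3:4,v4:36,v5:0

step 1: dist = v0:18,v1:inf,v2:inf,v3:4,v4:inf,v5:0
step 2: dist = v0:18,v1:inf,v2:inf,v3:4,v4:inf,v5:0
step 3: dist = v0:18,v1:inf,v2:inf,v3:4,v4:36,v5:0
step 4: dist = v0:18,v1:inf,v2:inf,v3:4,v4:36,v5:0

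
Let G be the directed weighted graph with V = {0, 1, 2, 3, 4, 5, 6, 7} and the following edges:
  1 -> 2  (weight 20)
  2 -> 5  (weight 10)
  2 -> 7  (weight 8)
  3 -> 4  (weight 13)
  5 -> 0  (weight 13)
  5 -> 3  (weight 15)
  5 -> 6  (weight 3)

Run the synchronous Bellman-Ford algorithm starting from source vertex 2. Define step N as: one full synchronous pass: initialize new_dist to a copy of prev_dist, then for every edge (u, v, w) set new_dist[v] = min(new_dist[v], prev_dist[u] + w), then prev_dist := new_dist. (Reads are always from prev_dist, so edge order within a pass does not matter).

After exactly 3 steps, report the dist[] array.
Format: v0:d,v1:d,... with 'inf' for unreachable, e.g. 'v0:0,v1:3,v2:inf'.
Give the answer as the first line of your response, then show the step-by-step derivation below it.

v0:23,v1:inf,v2:0,v3:25,v4:38,v5:10,v6:13,v7:8

step 1: dist = v0:inf,v1:inf,v2:0,v3:inf,v4:inf,v5:10,v6:inf,v7:8
step 2: dist = v0:23,v1:inf,v2:0,v3:25,v4:inf,v5:10,v6:13,v7:8
step 3: dist = v0:23,v1:inf,v2:0,v3:25,v4:38,v5:10,v6:13,v7:8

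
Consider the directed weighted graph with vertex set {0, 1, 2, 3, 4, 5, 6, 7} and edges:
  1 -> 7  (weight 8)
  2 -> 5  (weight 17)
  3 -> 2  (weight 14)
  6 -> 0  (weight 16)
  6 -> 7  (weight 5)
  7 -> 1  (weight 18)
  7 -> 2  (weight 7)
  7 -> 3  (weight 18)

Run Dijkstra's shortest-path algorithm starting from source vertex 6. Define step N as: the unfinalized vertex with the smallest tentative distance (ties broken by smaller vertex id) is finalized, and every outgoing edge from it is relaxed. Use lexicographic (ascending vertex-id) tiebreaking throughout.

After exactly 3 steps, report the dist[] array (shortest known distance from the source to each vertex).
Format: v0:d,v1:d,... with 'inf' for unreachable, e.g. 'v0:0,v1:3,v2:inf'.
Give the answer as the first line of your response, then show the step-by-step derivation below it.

v0:16,v1:23,v2:12,v3:23,v4:inf,v5:29,v6:0,v7:5

step 1: dist = v0:16,v1:inf,v2:inf,v3:inf,v4:inf,v5:inf,v6:0,v7:5
step 2: dist = v0:16,v1:23,v2:12,v3:23,v4:inf,v5:inf,v6:0,v7:5
step 3: dist = v0:16,v1:23,v2:12,v3:23,v4:inf,v5:29,v6:0,v7:5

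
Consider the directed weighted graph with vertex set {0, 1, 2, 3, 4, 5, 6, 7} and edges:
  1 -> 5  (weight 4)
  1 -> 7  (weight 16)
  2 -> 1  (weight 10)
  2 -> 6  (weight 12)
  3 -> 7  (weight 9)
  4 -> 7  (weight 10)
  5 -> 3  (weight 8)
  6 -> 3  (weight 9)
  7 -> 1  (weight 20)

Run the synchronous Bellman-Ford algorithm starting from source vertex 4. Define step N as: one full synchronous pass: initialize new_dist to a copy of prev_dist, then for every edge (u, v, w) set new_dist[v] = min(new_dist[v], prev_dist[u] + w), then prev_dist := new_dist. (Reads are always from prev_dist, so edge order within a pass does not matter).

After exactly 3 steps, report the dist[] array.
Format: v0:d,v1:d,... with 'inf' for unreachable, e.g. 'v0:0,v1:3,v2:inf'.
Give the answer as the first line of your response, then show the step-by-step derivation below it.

v0:inf,v1:30,v2:inf,v3:inf,v4:0,v5:34,v6:inf,v7:10

step 1: dist = v0:inf,v1:inf,v2:inf,v3:inf,v4:0,v5:inf,v6:inf,v7:10
step 2: dist = v0:inf,v1:30,v2:inf,v3:inf,v4:0,v5:inf,v6:inf,v7:10
step 3: dist = v0:inf,v1:30,v2:inf,v3:inf,v4:0,v5:34,v6:inf,v7:10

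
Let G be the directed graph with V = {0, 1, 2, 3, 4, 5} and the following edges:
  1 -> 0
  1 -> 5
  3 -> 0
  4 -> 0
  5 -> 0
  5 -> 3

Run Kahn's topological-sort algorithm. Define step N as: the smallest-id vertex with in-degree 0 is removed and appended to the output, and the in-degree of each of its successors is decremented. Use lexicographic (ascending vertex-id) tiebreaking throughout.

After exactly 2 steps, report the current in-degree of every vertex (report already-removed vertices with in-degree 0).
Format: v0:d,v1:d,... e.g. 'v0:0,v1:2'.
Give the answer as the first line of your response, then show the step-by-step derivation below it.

v0:3,v1:0,v2:0,v3:1,v4:0,v5:0

step 1: output 1; order=[1]; indeg=(3,0,0,1,0,0)
step 2: output 2; order=[1,2]; indeg=(3,0,0,1,0,0)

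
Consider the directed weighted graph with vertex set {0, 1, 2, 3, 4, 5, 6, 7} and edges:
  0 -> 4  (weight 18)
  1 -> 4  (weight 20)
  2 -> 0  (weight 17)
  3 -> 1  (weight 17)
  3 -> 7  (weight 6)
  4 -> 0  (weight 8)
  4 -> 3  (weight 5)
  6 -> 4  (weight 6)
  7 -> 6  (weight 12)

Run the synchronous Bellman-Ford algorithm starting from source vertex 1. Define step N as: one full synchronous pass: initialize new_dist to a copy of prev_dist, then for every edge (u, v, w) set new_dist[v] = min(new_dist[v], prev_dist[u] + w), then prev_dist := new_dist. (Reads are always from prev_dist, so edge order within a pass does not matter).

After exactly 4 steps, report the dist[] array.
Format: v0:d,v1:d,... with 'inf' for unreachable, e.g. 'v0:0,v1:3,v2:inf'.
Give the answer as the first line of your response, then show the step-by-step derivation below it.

v0:28,v1:0,v2:inf,v3:25,v4:20,v5:inf,v6:43,v7:31

step 1: dist = v0:inf,v1:0,v2:inf,v3:inf,v4:20,v5:inf,v6:inf,v7:inf
step 2: dist = v0:28,v1:0,v2:inf,v3:25,v4:20,v5:inf,v6:inf,v7:inf
step 3: dist = v0:28,v1:0,v2:inf,v3:25,v4:20,v5:inf,v6:inf,v7:31
step 4: dist = v0:28,v1:0,v2:inf,v3:25,v4:20,v5:inf,v6:43,v7:31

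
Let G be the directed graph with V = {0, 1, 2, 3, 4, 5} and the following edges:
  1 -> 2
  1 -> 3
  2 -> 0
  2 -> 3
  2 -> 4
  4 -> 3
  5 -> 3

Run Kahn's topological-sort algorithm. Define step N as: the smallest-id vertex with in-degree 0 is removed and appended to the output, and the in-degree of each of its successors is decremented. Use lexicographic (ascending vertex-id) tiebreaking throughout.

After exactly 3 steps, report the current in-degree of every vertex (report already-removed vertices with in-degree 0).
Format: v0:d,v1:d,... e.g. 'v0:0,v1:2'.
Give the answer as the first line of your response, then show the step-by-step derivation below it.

v0:0,v1:0,v2:0,v3:2,v4:0,v5:0

step 1: output 1; order=[1]; indeg=(1,0,0,3,1,0)
step 2: output 2; order=[1,2]; indeg=(0,0,0,2,0,0)
step 3: output 0; order=[1,2,0]; indeg=(0,0,0,2,0,0)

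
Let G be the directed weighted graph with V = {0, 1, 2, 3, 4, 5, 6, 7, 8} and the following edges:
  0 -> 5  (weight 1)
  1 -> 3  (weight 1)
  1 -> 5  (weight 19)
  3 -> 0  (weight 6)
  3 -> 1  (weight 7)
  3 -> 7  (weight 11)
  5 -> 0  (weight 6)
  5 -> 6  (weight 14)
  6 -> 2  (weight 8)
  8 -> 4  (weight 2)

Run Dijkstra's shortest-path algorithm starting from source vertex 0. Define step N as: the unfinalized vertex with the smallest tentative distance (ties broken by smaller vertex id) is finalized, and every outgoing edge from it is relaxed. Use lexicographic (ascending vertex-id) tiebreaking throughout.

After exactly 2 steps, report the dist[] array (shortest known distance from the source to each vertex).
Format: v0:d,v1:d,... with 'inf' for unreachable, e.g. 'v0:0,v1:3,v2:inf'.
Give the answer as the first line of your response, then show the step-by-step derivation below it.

v0:0,v1:inf,v2:inf,v3:inf,v4:inf,v5:1,v6:15,v7:inf,v8:inf

step 1: dist = v0:0,v1:inf,v2:inf,v3:inf,v4:inf,v5:1,v6:inf,v7:inf,v8:inf
step 2: dist = v0:0,v1:inf,v2:inf,v3:inf,v4:inf,v5:1,v6:15,v7:inf,v8:inf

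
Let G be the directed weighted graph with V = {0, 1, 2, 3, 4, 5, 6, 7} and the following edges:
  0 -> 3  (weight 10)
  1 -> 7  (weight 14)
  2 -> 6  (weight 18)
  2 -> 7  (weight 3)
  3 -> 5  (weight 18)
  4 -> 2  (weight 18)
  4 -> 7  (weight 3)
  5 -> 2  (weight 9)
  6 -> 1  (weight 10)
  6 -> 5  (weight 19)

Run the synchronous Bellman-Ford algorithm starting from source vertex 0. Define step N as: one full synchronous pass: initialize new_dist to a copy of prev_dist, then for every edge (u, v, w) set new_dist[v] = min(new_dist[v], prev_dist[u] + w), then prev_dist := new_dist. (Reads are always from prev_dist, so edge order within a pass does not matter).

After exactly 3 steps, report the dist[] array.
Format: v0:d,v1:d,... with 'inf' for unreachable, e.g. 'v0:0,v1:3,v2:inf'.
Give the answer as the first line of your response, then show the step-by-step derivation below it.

v0:0,v1:inf,v2:37,v3:10,v4:inf,v5:28,v6:inf,v7:inf

step 1: dist = v0:0,v1:inf,v2:inf,v3:10,v4:inf,v5:inf,v6:inf,v7:inf
step 2: dist = v0:0,v1:inf,v2:inf,v3:10,v4:inf,v5:28,v6:inf,v7:inf
step 3: dist = v0:0,v1:inf,v2:37,v3:10,v4:inf,v5:28,v6:inf,v7:inf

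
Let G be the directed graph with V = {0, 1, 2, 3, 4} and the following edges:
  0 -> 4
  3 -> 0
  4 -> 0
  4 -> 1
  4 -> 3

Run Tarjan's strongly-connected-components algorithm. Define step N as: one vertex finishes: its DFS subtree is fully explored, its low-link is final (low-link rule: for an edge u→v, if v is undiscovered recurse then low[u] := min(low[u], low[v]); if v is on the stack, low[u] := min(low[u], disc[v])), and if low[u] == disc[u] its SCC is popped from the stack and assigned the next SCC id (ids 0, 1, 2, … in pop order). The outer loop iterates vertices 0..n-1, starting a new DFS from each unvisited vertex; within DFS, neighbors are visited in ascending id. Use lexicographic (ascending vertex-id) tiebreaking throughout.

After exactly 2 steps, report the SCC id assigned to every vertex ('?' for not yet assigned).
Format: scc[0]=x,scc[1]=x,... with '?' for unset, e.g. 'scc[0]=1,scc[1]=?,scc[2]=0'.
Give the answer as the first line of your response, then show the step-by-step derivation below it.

scc[0]=?,scc[1]=0,scc[2]=?,scc[3]=?,scc[4]=?

step 1: low=(low[0]=0,low[1]=2,low[2]=?,low[3]=?,low[4]=0); scc=(scc[0]=?,scc[1]=0,scc[2]=?,scc[3]=?,scc[4]=?)
step 2: low=(low[0]=0,low[1]=2,low[2]=?,low[3]=0,low[4]=0); scc=(scc[0]=?,scc[1]=0,scc[2]=?,scc[3]=?,scc[4]=?)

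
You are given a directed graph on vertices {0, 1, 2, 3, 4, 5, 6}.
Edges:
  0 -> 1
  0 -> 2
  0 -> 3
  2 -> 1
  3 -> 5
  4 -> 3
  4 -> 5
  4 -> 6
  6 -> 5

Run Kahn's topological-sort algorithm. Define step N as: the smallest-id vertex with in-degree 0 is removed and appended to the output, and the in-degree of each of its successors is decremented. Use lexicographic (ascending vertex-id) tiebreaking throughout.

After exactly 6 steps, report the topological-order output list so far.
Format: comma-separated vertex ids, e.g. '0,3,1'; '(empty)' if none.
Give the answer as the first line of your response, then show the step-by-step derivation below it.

0,2,1,4,3,6

step 1: output 0; order=[0]; indeg=(0,1,0,1,0,3,1)
step 2: output 2; order=[0,2]; indeg=(0,0,0,1,0,3,1)
step 3: output 1; order=[0,2,1]; indeg=(0,0,0,1,0,3,1)
step 4: output 4; order=[0,2,1,4]; indeg=(0,0,0,0,0,2,0)
step 5: output 3; order=[0,2,1,4,3]; indeg=(0,0,0,0,0,1,0)
step 6: output 6; order=[0,2,1,4,3,6]; indeg=(0,0,0,0,0,0,0)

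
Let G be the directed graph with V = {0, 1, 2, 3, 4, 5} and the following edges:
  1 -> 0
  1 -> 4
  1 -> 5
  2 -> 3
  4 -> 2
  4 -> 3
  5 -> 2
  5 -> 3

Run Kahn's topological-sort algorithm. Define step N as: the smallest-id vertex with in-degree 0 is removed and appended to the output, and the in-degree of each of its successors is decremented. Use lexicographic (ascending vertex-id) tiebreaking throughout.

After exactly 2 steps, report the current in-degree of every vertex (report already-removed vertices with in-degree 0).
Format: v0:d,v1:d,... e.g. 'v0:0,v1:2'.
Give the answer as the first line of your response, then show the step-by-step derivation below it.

v0:0,v1:0,v2:2,v3:3,v4:0,v5:0

step 1: output 1; order=[1]; indeg=(0,0,2,3,0,0)
step 2: output 0; order=[1,0]; indeg=(0,0,2,3,0,0)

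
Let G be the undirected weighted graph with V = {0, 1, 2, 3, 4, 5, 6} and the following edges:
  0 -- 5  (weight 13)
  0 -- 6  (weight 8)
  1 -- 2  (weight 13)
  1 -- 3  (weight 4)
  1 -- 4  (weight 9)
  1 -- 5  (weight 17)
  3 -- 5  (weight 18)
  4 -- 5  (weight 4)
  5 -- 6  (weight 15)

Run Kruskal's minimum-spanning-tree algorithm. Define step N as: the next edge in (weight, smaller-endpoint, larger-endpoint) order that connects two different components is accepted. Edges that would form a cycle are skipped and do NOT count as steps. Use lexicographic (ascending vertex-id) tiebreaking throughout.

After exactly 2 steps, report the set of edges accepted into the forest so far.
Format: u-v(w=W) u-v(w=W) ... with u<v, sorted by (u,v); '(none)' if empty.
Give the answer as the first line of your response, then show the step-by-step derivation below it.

1-3(w=4) 4-5(w=4)

step 1: add edge 1-3 (w=4); MST = {1-3(w=4)}
step 2: add edge 4-5 (w=4); MST = {1-3(w=4) 4-5(w=4)}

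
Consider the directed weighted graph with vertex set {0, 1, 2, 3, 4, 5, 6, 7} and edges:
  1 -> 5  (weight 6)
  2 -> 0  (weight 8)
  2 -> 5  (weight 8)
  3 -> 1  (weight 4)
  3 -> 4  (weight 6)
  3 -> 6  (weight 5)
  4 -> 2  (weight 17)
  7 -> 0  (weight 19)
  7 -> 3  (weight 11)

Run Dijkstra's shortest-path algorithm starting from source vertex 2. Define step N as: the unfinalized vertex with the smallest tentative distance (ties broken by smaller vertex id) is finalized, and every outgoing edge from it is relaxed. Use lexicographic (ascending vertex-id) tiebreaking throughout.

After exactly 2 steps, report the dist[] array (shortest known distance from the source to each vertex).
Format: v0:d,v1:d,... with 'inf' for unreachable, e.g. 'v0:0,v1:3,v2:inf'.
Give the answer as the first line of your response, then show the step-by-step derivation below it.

v0:8,v1:inf,v2:0,v3:inf,v4:inf,v5:8,v6:inf,v7:inf

step 1: dist = v0:8,v1:inf,v2:0,v3:inf,v4:inf,v5:8,v6:inf,v7:inf
step 2: dist = v0:8,v1:inf,v2:0,v3:inf,v4:inf,v5:8,v6:inf,v7:inf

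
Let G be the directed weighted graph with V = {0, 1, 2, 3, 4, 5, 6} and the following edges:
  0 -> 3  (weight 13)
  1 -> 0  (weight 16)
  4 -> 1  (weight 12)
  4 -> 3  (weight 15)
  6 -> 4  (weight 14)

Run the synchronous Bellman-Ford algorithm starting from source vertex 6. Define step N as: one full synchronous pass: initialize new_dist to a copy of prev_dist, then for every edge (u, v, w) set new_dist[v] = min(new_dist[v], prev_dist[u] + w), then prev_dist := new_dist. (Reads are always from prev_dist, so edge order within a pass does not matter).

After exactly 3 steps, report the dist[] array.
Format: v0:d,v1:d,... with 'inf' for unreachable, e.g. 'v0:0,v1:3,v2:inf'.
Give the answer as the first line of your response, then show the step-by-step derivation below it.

v0:42,v1:26,v2:inf,v3:29,v4:14,v5:inf,v6:0

step 1: dist = v0:inf,v1:inf,v2:inf,v3:inf,v4:14,v5:inf,v6:0
step 2: dist = v0:inf,v1:26,v2:inf,v3:29,v4:14,v5:inf,v6:0
step 3: dist = v0:42,v1:26,v2:inf,v3:29,v4:14,v5:inf,v6:0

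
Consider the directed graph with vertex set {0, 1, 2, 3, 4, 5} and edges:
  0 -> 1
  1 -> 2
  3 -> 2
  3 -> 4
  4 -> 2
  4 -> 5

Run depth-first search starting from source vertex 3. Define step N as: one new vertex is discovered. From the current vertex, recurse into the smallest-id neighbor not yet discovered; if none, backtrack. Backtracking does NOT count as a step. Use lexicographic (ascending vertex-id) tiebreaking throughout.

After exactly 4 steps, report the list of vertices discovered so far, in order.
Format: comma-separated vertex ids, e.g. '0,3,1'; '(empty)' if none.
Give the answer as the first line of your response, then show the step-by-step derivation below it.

3,2,4,5

step 1: discover 3; path=3; order=3
step 2: discover 2; path=3>2; order=3,2
step 3: discover 4; path=3>4; order=3,2,4
step 4: discover 5; path=3>4>5; order=3,2,4,5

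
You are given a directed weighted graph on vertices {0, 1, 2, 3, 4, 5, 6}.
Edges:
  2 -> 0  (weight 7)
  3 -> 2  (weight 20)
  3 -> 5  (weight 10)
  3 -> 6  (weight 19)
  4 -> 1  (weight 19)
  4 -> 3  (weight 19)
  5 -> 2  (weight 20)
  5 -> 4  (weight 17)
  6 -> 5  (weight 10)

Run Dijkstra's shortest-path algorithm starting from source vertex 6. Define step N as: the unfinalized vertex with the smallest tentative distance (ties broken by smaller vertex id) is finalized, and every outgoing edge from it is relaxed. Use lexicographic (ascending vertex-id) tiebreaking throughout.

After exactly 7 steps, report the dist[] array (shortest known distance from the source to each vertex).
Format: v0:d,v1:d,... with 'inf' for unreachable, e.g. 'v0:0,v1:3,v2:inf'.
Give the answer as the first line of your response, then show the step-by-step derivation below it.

v0:37,v1:46,v2:30,v3:46,v4:27,v5:10,v6:0

step 1: dist = v0:inf,v1:inf,v2:inf,v3:inf,v4:inf,v5:10,v6:0
step 2: dist = v0:inf,v1:inf,v2:30,v3:inf,v4:27,v5:10,v6:0
step 3: dist = v0:inf,v1:46,v2:30,v3:46,v4:27,v5:10,v6:0
step 4: dist = v0:37,v1:46,v2:30,v3:46,v4:27,v5:10,v6:0
step 5: dist = v0:37,v1:46,v2:30,v3:46,v4:27,v5:10,v6:0
step 6: dist = v0:37,v1:46,v2:30,v3:46,v4:27,v5:10,v6:0
step 7: dist = v0:37,v1:46,v2:30,v3:46,v4:27,v5:10,v6:0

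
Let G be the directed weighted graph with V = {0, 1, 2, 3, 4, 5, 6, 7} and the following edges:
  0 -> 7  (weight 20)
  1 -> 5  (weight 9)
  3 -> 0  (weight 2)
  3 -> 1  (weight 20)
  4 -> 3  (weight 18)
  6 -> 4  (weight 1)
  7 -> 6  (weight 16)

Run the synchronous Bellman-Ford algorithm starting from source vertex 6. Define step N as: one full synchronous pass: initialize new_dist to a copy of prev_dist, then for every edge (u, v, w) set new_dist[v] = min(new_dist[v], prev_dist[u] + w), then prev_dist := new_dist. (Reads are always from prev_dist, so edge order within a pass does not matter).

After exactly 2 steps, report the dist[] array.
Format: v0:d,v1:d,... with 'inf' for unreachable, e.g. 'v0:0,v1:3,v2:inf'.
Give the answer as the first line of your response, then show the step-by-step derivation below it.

v0:inf,v1:inf,v2:inf,v3:19,v4:1,v5:inf,v6:0,v7:inf

step 1: dist = v0:inf,v1:inf,v2:inf,v3:inf,v4:1,v5:inf,v6:0,v7:inf
step 2: dist = v0:inf,v1:inf,v2:inf,v3:19,v4:1,v5:inf,v6:0,v7:inf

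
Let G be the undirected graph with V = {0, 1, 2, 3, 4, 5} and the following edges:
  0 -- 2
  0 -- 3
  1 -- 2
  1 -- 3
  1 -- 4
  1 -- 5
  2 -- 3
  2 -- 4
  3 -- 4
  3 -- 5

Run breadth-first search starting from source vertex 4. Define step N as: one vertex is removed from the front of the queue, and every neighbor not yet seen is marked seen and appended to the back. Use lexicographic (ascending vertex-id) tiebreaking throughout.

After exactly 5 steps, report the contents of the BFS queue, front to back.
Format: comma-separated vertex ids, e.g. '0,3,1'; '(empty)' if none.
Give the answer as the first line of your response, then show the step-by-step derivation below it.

0

step 1: dequeue 4; queue=[1,2,3]; order=4
step 2: dequeue 1; queue=[2,3,5]; order=4,1
step 3: dequeue 2; queue=[3,5,0]; order=4,1,2
step 4: dequeue 3; queue=[5,0]; order=4,1,2,3
step 5: dequeue 5; queue=[0]; order=4,1,2,3,5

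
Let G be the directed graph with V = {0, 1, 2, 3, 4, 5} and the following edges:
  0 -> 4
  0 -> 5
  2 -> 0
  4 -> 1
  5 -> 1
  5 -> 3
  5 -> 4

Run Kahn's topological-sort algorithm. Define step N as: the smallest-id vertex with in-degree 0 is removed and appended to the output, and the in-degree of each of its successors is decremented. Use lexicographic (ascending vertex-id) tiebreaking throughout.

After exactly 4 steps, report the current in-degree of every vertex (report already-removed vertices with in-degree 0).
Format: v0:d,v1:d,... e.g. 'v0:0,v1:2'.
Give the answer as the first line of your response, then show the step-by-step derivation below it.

v0:0,v1:1,v2:0,v3:0,v4:0,v5:0

step 1: output 2; order=[2]; indeg=(0,2,0,1,2,1)
step 2: output 0; order=[2,0]; indeg=(0,2,0,1,1,0)
step 3: output 5; order=[2,0,5]; indeg=(0,1,0,0,0,0)
step 4: output 3; order=[2,0,5,3]; indeg=(0,1,0,0,0,0)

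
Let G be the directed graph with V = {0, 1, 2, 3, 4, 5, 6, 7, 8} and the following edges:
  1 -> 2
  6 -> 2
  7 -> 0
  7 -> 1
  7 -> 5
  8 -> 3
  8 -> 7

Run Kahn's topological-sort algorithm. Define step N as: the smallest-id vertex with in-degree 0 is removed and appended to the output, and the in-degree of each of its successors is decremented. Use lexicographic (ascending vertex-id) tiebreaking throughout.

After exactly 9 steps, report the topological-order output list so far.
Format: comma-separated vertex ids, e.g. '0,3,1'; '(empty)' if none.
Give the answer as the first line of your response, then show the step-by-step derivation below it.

4,6,8,3,7,0,1,2,5

step 1: output 4; order=[4]; indeg=(1,1,2,1,0,1,0,1,0)
step 2: output 6; order=[4,6]; indeg=(1,1,1,1,0,1,0,1,0)
step 3: output 8; order=[4,6,8]; indeg=(1,1,1,0,0,1,0,0,0)
step 4: output 3; order=[4,6,8,3]; indeg=(1,1,1,0,0,1,0,0,0)
step 5: output 7; order=[4,6,8,3,7]; indeg=(0,0,1,0,0,0,0,0,0)
step 6: output 0; order=[4,6,8,3,7,0]; indeg=(0,0,1,0,0,0,0,0,0)
step 7: output 1; order=[4,6,8,3,7,0,1]; indeg=(0,0,0,0,0,0,0,0,0)
step 8: output 2; order=[4,6,8,3,7,0,1,2]; indeg=(0,0,0,0,0,0,0,0,0)
step 9: output 5; order=[4,6,8,3,7,0,1,2,5]; indeg=(0,0,0,0,0,0,0,0,0)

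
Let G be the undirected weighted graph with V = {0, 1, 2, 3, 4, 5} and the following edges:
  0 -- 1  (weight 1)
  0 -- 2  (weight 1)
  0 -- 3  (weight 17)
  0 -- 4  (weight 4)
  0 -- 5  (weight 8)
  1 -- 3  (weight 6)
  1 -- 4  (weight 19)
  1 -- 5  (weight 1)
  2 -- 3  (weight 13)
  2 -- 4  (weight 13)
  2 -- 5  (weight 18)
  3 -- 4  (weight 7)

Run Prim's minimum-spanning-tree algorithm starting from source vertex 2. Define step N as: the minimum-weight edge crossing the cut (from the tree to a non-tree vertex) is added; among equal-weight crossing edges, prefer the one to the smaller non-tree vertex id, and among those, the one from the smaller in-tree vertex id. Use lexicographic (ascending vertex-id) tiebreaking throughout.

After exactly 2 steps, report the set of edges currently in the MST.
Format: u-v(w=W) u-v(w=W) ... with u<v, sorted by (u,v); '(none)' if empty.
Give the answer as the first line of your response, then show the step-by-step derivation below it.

0-1(w=1) 0-2(w=1)

step 1: add edge 0-2 (w=1); MST = {0-2(w=1)}
step 2: add edge 0-1 (w=1); MST = {0-1(w=1) 0-2(w=1)}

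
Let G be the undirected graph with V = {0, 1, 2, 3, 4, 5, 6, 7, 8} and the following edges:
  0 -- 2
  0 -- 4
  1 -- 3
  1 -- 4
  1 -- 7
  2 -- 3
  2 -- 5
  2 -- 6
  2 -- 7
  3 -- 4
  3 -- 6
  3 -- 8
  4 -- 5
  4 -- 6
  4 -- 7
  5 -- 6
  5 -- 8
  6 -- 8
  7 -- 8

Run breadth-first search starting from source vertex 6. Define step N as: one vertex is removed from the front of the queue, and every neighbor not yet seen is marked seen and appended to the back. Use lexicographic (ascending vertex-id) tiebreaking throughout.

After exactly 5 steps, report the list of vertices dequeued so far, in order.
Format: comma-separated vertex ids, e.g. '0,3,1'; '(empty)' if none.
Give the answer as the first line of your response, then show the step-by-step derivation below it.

6,2,3,4,5

step 1: dequeue 6; queue=[2,3,4,5,8]; order=6
step 2: dequeue 2; queue=[3,4,5,8,0,7]; order=6,2
step 3: dequeue 3; queue=[4,5,8,0,7,1]; order=6,2,3
step 4: dequeue 4; queue=[5,8,0,7,1]; order=6,2,3,4
step 5: dequeue 5; queue=[8,0,7,1]; order=6,2,3,4,5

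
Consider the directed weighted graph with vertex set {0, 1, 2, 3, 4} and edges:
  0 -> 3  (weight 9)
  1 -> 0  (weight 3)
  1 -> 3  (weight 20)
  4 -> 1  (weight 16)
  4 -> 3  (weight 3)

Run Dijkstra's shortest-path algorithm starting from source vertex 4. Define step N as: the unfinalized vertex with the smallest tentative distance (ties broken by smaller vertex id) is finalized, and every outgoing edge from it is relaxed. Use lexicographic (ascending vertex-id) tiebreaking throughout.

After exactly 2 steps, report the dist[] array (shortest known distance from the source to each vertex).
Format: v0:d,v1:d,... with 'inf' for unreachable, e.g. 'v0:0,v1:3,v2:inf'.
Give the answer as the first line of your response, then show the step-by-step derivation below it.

v0:inf,v1:16,v2:inf,v3:3,v4:0

step 1: dist = v0:inf,v1:16,v2:inf,v3:3,v4:0
step 2: dist = v0:inf,v1:16,v2:inf,v3:3,v4:0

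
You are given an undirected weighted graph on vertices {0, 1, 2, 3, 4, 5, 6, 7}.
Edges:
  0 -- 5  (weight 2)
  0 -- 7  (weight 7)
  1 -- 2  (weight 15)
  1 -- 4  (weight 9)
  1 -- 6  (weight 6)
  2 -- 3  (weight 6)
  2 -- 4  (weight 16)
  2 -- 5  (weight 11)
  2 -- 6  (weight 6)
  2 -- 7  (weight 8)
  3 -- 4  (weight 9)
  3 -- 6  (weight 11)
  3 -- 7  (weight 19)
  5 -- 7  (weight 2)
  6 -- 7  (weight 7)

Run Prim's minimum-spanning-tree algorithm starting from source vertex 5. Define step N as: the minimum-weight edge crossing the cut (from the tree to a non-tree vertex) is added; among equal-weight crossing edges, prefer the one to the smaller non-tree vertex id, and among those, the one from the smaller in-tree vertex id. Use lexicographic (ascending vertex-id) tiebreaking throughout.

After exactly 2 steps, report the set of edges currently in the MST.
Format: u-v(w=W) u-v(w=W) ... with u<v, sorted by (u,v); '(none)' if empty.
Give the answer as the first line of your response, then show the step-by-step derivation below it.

0-5(w=2) 5-7(w=2)

step 1: add edge 0-5 (w=2); MST = {0-5(w=2)}
step 2: add edge 5-7 (w=2); MST = {0-5(w=2) 5-7(w=2)}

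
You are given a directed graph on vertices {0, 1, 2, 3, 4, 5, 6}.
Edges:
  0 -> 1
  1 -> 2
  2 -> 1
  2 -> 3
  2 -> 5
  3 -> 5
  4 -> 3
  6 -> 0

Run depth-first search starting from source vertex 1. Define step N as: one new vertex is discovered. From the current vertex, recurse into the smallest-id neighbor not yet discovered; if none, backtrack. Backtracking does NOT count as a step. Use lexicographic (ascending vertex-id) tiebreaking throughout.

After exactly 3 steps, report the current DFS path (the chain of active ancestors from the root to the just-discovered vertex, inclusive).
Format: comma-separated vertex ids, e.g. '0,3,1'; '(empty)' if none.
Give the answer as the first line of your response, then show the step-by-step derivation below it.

1,2,3

step 1: discover 1; path=1; order=1
step 2: discover 2; path=1>2; order=1,2
step 3: discover 3; path=1>2>3; order=1,2,3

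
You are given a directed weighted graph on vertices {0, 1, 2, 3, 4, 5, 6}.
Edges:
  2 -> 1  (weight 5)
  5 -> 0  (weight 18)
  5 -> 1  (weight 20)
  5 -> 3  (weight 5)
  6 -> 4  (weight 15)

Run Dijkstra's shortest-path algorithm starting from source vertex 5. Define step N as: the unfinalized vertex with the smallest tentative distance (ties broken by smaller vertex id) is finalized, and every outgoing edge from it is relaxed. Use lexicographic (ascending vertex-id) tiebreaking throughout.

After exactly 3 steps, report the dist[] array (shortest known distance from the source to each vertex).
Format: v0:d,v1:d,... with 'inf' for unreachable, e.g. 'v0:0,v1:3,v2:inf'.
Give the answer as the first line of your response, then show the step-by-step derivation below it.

v0:18,v1:20,v2:inf,v3:5,v4:inf,v5:0,v6:inf

step 1: dist = v0:18,v1:20,v2:inf,v3:5,v4:inf,v5:0,v6:inf
step 2: dist = v0:18,v1:20,v2:inf,v3:5,v4:inf,v5:0,v6:inf
step 3: dist = v0:18,v1:20,v2:inf,v3:5,v4:inf,v5:0,v6:inf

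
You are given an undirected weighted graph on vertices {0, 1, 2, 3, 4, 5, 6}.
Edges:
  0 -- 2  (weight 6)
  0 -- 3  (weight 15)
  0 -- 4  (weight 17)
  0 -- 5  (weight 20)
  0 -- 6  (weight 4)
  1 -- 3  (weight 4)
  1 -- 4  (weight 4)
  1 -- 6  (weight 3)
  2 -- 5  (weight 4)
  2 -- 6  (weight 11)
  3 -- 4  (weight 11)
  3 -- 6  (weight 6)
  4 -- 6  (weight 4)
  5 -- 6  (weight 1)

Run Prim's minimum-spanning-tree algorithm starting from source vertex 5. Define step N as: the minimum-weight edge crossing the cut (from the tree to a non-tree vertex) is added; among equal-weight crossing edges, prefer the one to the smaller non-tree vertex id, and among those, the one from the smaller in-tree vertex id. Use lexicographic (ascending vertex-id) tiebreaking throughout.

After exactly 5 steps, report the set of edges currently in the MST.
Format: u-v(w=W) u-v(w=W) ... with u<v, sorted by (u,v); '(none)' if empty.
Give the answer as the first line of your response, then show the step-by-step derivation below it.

0-6(w=4) 1-3(w=4) 1-6(w=3) 2-5(w=4) 5-6(w=1)

step 1: add edge 5-6 (w=1); MST = {5-6(w=1)}
step 2: add edge 1-6 (w=3); MST = {1-6(w=3) 5-6(w=1)}
step 3: add edge 0-6 (w=4); MST = {0-6(w=4) 1-6(w=3) 5-6(w=1)}
step 4: add edge 2-5 (w=4); MST = {0-6(w=4) 1-6(w=3) 2-5(w=4) 5-6(w=1)}
step 5: add edge 1-3 (w=4); MST = {0-6(w=4) 1-3(w=4) 1-6(w=3) 2-5(w=4) 5-6(w=1)}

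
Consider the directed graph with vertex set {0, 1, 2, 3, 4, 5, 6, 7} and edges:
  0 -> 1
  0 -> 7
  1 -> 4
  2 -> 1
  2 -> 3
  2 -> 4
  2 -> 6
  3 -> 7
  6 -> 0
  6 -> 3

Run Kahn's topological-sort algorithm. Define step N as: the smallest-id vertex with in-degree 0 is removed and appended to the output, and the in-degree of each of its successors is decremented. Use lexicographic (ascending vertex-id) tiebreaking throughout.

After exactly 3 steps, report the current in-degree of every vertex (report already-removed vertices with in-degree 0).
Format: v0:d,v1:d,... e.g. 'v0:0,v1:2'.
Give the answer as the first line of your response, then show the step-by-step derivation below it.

v0:0,v1:1,v2:0,v3:0,v4:1,v5:0,v6:0,v7:2

step 1: output 2; order=[2]; indeg=(1,1,0,1,1,0,0,2)
step 2: output 5; order=[2,5]; indeg=(1,1,0,1,1,0,0,2)
step 3: output 6; order=[2,5,6]; indeg=(0,1,0,0,1,0,0,2)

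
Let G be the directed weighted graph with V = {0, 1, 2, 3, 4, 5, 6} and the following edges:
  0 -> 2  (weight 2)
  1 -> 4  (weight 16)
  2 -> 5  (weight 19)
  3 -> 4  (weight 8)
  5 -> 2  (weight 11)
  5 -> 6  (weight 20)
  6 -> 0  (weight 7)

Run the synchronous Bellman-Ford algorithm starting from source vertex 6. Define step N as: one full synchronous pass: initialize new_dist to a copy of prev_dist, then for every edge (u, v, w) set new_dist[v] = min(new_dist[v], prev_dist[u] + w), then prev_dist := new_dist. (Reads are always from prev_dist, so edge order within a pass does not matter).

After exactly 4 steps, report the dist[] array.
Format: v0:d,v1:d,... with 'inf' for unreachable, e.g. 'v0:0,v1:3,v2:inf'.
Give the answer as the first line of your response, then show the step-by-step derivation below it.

v0:7,v1:inf,v2:9,v3:inf,v4:inf,v5:28,v6:0

step 1: dist = v0:7,v1:inf,v2:inf,v3:inf,v4:inf,v5:inf,v6:0
step 2: dist = v0:7,v1:inf,v2:9,v3:inf,v4:inf,v5:inf,v6:0
step 3: dist = v0:7,v1:inf,v2:9,v3:inf,v4:inf,v5:28,v6:0
step 4: dist = v0:7,v1:inf,v2:9,v3:inf,v4:inf,v5:28,v6:0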